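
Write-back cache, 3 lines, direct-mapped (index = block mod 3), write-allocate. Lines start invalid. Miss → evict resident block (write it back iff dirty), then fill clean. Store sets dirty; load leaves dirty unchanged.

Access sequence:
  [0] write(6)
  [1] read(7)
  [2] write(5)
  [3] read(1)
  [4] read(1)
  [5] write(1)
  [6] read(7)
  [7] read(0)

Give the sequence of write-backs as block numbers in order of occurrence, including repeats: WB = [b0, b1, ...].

0: W B6 -> L0 miss  d=D]
1: R B7 -> L1 miss  d=-]
2: W B5 -> L2 miss  d=D]
3: R B1 -> L1 miss  d=-]
4: R B1 -> L1 hit  d=-]
5: W B1 -> L1 hit  d=D]
6: R B7 -> L1 miss wb->B1  d=-]
7: R B0 -> L0 miss wb->B6  d=-]

WB = [1, 6]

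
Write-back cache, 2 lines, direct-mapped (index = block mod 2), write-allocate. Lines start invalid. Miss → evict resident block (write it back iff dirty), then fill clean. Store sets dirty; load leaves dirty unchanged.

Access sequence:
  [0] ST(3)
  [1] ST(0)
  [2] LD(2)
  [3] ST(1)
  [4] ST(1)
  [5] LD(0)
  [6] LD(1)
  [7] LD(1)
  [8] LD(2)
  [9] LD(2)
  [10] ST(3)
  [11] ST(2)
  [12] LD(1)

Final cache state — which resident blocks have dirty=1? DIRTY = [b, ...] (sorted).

DIRTY = [2]

0: W B3 -> L1 miss  d=D]
1: W B0 -> L0 miss  d=D]
2: R B2 -> L0 miss wb->B0  d=-]
3: W B1 -> L1 miss wb->B3  d=D]
4: W B1 -> L1 hit  d=D]
5: R B0 -> L0 miss  d=-]
6: R B1 -> L1 hit  d=D]
7: R B1 -> L1 hit  d=D]
8: R B2 -> L0 miss  d=-]
9: R B2 -> L0 hit  d=-]
10: W B3 -> L1 miss wb->B1  d=D]
11: W B2 -> L0 hit  d=D]
12: R B1 -> L1 miss wb->B3  d=-]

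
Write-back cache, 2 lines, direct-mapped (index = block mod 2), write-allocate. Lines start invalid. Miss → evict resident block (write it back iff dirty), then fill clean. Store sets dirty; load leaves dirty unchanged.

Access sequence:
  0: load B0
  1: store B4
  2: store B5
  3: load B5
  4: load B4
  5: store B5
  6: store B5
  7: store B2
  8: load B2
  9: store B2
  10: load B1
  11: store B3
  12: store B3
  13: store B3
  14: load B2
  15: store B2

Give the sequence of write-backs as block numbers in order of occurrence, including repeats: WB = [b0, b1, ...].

  0 | R B0 → L0 miss [-]
  1 | W B4 → L0 miss [D]
  2 | W B5 → L1 miss [D]
  3 | R B5 → L1 hit [D]
  4 | R B4 → L0 hit [D]
  5 | W B5 → L1 hit [D]
  6 | W B5 → L1 hit [D]
  7 | W B2 → L0 miss wb→B4 [D]
  8 | R B2 → L0 hit [D]
  9 | W B2 → L0 hit [D]
  10 | R B1 → L1 miss wb→B5 [-]
  11 | W B3 → L1 miss [D]
  12 | W B3 → L1 hit [D]
  13 | W B3 → L1 hit [D]
  14 | R B2 → L0 hit [D]
  15 | W B2 → L0 hit [D]

WB = [4, 5]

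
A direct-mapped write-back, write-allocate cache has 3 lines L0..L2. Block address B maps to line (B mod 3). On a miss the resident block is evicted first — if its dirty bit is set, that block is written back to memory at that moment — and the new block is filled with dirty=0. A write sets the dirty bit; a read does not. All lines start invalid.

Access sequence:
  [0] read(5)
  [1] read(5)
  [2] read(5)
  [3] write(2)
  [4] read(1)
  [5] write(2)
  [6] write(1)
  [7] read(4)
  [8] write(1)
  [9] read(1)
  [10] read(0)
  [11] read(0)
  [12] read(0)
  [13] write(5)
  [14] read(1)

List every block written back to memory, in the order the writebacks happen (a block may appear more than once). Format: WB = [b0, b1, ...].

WB = [1, 2]

0: R B5 → L2 miss [-]
1: R B5 → L2 hit [-]
2: R B5 → L2 hit [-]
3: W B2 → L2 miss [D]
4: R B1 → L1 miss [-]
5: W B2 → L2 hit [D]
6: W B1 → L1 hit [D]
7: R B4 → L1 miss wb→B1 [-]
8: W B1 → L1 miss [D]
9: R B1 → L1 hit [D]
10: R B0 → L0 miss [-]
11: R B0 → L0 hit [-]
12: R B0 → L0 hit [-]
13: W B5 → L2 miss wb→B2 [D]
14: R B1 → L1 hit [D]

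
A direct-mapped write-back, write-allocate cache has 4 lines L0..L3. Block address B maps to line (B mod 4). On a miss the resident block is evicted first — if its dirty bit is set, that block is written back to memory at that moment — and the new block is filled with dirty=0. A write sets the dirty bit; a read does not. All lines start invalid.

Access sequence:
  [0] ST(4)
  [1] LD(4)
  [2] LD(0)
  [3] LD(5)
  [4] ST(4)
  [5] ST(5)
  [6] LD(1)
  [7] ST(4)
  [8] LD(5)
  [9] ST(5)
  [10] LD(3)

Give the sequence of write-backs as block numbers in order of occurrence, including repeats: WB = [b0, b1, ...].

WB = [4, 5]

  0 | W B4 → L0 miss [D]
  1 | R B4 → L0 hit [D]
  2 | R B0 → L0 miss wb→B4 [-]
  3 | R B5 → L1 miss [-]
  4 | W B4 → L0 miss [D]
  5 | W B5 → L1 hit [D]
  6 | R B1 → L1 miss wb→B5 [-]
  7 | W B4 → L0 hit [D]
  8 | R B5 → L1 miss [-]
  9 | W B5 → L1 hit [D]
  10 | R B3 → L3 miss [-]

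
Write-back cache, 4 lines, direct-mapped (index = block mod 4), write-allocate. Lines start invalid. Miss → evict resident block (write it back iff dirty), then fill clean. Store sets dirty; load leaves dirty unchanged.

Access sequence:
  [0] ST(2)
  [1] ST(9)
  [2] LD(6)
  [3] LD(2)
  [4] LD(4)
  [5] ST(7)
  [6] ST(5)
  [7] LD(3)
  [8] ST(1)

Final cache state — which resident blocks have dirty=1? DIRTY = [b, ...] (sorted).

0: W B2 → L2 miss [D]
1: W B9 → L1 miss [D]
2: R B6 → L2 miss wb→B2 [-]
3: R B2 → L2 miss [-]
4: R B4 → L0 miss [-]
5: W B7 → L3 miss [D]
6: W B5 → L1 miss wb→B9 [D]
7: R B3 → L3 miss wb→B7 [-]
8: W B1 → L1 miss wb→B5 [D]

DIRTY = [1]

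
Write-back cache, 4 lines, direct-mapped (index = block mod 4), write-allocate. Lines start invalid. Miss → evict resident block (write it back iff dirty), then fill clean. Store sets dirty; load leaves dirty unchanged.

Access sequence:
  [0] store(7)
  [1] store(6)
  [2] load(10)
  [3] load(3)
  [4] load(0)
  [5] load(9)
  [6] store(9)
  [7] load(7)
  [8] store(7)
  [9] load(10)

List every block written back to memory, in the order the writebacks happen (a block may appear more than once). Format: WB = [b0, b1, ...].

WB = [6, 7]

0: W B7 → L3 miss [D]
1: W B6 → L2 miss [D]
2: R B10 → L2 miss wb→B6 [-]
3: R B3 → L3 miss wb→B7 [-]
4: R B0 → L0 miss [-]
5: R B9 → L1 miss [-]
6: W B9 → L1 hit [D]
7: R B7 → L3 miss [-]
8: W B7 → L3 hit [D]
9: R B10 → L2 hit [-]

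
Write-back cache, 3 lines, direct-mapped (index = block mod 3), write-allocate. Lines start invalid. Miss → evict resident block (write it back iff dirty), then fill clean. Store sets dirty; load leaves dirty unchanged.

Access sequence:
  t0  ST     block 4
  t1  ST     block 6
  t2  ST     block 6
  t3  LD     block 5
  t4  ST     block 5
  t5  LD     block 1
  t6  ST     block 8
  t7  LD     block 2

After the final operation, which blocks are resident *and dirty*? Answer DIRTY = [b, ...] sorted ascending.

DIRTY = [6]

0: W B4 -> L1 miss  d=D]
1: W B6 -> L0 miss  d=D]
2: W B6 -> L0 hit  d=D]
3: R B5 -> L2 miss  d=-]
4: W B5 -> L2 hit  d=D]
5: R B1 -> L1 miss wb->B4  d=-]
6: W B8 -> L2 miss wb->B5  d=D]
7: R B2 -> L2 miss wb->B8  d=-]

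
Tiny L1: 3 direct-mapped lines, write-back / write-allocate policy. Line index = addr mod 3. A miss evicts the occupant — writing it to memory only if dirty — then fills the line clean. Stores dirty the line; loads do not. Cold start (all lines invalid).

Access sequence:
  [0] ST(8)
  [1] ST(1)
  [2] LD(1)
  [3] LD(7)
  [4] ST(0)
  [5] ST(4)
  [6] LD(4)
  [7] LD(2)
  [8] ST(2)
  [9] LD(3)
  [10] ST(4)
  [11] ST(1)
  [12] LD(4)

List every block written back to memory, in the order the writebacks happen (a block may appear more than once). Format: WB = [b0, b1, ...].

WB = [1, 8, 0, 4, 1]

  0 | W B8 → L2 miss [D]
  1 | W B1 → L1 miss [D]
  2 | R B1 → L1 hit [D]
  3 | R B7 → L1 miss wb→B1 [-]
  4 | W B0 → L0 miss [D]
  5 | W B4 → L1 miss [D]
  6 | R B4 → L1 hit [D]
  7 | R B2 → L2 miss wb→B8 [-]
  8 | W B2 → L2 hit [D]
  9 | R B3 → L0 miss wb→B0 [-]
  10 | W B4 → L1 hit [D]
  11 | W B1 → L1 miss wb→B4 [D]
  12 | R B4 → L1 miss wb→B1 [-]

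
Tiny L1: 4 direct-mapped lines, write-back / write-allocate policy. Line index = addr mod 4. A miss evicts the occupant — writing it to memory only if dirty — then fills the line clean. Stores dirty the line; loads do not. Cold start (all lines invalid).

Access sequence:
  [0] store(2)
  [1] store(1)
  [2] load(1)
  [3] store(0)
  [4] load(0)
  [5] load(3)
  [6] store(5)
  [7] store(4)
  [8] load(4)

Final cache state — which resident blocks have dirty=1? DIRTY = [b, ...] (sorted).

  0 | W B2 → L2 miss [D]
  1 | W B1 → L1 miss [D]
  2 | R B1 → L1 hit [D]
  3 | W B0 → L0 miss [D]
  4 | R B0 → L0 hit [D]
  5 | R B3 → L3 miss [-]
  6 | W B5 → L1 miss wb→B1 [D]
  7 | W B4 → L0 miss wb→B0 [D]
  8 | R B4 → L0 hit [D]

DIRTY = [2, 4, 5]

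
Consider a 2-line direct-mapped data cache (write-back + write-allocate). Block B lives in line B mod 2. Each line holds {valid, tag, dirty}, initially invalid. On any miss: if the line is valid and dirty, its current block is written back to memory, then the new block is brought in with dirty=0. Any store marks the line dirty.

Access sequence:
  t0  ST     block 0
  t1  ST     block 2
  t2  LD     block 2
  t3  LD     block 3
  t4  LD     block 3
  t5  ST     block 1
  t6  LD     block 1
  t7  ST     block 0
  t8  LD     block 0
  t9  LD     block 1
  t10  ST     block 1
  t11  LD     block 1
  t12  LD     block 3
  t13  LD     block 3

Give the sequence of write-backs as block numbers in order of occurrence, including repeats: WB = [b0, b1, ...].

WB = [0, 2, 1]

  0 | W B0 → L0 miss [D]
  1 | W B2 → L0 miss wb→B0 [D]
  2 | R B2 → L0 hit [D]
  3 | R B3 → L1 miss [-]
  4 | R B3 → L1 hit [-]
  5 | W B1 → L1 miss [D]
  6 | R B1 → L1 hit [D]
  7 | W B0 → L0 miss wb→B2 [D]
  8 | R B0 → L0 hit [D]
  9 | R B1 → L1 hit [D]
  10 | W B1 → L1 hit [D]
  11 | R B1 → L1 hit [D]
  12 | R B3 → L1 miss wb→B1 [-]
  13 | R B3 → L1 hit [-]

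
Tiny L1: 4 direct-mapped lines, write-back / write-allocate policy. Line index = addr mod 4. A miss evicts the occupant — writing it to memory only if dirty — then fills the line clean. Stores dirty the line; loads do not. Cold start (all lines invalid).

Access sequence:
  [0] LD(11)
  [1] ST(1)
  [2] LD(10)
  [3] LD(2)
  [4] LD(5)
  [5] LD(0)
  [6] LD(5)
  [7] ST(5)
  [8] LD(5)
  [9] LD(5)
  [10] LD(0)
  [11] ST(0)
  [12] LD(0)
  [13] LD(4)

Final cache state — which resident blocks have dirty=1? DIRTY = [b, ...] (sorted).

  0 | R B11 → L3 miss [-]
  1 | W B1 → L1 miss [D]
  2 | R B10 → L2 miss [-]
  3 | R B2 → L2 miss [-]
  4 | R B5 → L1 miss wb→B1 [-]
  5 | R B0 → L0 miss [-]
  6 | R B5 → L1 hit [-]
  7 | W B5 → L1 hit [D]
  8 | R B5 → L1 hit [D]
  9 | R B5 → L1 hit [D]
  10 | R B0 → L0 hit [-]
  11 | W B0 → L0 hit [D]
  12 | R B0 → L0 hit [D]
  13 | R B4 → L0 miss wb→B0 [-]

DIRTY = [5]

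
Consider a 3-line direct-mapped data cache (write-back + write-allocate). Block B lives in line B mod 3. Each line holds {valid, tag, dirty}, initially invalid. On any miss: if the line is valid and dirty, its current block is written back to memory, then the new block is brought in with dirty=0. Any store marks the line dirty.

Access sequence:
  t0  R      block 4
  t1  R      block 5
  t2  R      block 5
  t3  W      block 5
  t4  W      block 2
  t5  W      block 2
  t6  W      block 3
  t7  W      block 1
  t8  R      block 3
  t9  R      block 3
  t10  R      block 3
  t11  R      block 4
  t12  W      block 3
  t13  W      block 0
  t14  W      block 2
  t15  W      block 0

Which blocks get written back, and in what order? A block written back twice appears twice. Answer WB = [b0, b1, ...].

WB = [5, 1, 3]

  0 | R B4 → L1 miss [-]
  1 | R B5 → L2 miss [-]
  2 | R B5 → L2 hit [-]
  3 | W B5 → L2 hit [D]
  4 | W B2 → L2 miss wb→B5 [D]
  5 | W B2 → L2 hit [D]
  6 | W B3 → L0 miss [D]
  7 | W B1 → L1 miss [D]
  8 | R B3 → L0 hit [D]
  9 | R B3 → L0 hit [D]
  10 | R B3 → L0 hit [D]
  11 | R B4 → L1 miss wb→B1 [-]
  12 | W B3 → L0 hit [D]
  13 | W B0 → L0 miss wb→B3 [D]
  14 | W B2 → L2 hit [D]
  15 | W B0 → L0 hit [D]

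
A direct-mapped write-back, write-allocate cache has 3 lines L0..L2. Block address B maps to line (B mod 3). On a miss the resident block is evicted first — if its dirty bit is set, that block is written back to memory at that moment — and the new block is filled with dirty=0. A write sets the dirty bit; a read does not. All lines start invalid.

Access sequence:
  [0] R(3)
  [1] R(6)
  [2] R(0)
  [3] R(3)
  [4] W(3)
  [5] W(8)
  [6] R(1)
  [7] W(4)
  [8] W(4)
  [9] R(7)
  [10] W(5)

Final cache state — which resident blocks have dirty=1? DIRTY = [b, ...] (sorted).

DIRTY = [3, 5]

0: R B3 → L0 miss [-]
1: R B6 → L0 miss [-]
2: R B0 → L0 miss [-]
3: R B3 → L0 miss [-]
4: W B3 → L0 hit [D]
5: W B8 → L2 miss [D]
6: R B1 → L1 miss [-]
7: W B4 → L1 miss [D]
8: W B4 → L1 hit [D]
9: R B7 → L1 miss wb→B4 [-]
10: W B5 → L2 miss wb→B8 [D]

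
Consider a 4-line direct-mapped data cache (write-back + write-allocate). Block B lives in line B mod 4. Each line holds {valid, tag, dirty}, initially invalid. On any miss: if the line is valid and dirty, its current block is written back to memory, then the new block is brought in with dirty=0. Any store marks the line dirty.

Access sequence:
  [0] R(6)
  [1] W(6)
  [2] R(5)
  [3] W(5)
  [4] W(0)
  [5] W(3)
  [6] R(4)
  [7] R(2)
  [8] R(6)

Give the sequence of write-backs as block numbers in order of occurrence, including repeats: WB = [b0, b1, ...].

0: R B6 -> L2 miss  d=-]
1: W B6 -> L2 hit  d=D]
2: R B5 -> L1 miss  d=-]
3: W B5 -> L1 hit  d=D]
4: W B0 -> L0 miss  d=D]
5: W B3 -> L3 miss  d=D]
6: R B4 -> L0 miss wb->B0  d=-]
7: R B2 -> L2 miss wb->B6  d=-]
8: R B6 -> L2 miss  d=-]

WB = [0, 6]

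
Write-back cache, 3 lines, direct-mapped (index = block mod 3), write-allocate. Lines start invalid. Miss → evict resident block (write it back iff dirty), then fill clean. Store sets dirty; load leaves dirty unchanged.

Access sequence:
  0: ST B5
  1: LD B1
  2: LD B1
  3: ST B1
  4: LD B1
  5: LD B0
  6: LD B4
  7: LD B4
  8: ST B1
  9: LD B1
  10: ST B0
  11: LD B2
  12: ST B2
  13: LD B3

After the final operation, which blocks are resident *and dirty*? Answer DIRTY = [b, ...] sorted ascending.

  0 | W B5 → L2 miss [D]
  1 | R B1 → L1 miss [-]
  2 | R B1 → L1 hit [-]
  3 | W B1 → L1 hit [D]
  4 | R B1 → L1 hit [D]
  5 | R B0 → L0 miss [-]
  6 | R B4 → L1 miss wb→B1 [-]
  7 | R B4 → L1 hit [-]
  8 | W B1 → L1 miss [D]
  9 | R B1 → L1 hit [D]
  10 | W B0 → L0 hit [D]
  11 | R B2 → L2 miss wb→B5 [-]
  12 | W B2 → L2 hit [D]
  13 | R B3 → L0 miss wb→B0 [-]

DIRTY = [1, 2]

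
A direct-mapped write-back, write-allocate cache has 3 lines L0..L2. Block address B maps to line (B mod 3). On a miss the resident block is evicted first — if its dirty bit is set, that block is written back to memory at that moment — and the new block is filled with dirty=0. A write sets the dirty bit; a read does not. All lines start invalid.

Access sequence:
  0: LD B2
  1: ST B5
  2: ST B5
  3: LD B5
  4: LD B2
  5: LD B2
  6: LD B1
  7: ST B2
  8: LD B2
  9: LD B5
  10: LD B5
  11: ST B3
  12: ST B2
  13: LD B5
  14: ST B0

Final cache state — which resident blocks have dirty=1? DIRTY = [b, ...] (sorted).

DIRTY = [0]

0: R B2 -> L2 miss  d=-]
1: W B5 -> L2 miss  d=D]
2: W B5 -> L2 hit  d=D]
3: R B5 -> L2 hit  d=D]
4: R B2 -> L2 miss wb->B5  d=-]
5: R B2 -> L2 hit  d=-]
6: R B1 -> L1 miss  d=-]
7: W B2 -> L2 hit  d=D]
8: R B2 -> L2 hit  d=D]
9: R B5 -> L2 miss wb->B2  d=-]
10: R B5 -> L2 hit  d=-]
11: W B3 -> L0 miss  d=D]
12: W B2 -> L2 miss  d=D]
13: R B5 -> L2 miss wb->B2  d=-]
14: W B0 -> L0 miss wb->B3  d=D]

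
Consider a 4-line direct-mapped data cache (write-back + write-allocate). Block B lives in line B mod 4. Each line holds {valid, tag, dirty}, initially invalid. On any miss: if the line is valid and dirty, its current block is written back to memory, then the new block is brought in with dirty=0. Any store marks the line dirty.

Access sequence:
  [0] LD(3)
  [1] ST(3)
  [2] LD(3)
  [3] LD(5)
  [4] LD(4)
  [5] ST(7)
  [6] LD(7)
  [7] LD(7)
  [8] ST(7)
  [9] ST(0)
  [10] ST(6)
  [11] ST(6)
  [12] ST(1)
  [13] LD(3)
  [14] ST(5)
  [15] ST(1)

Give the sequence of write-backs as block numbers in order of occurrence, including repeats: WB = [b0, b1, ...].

  0 | R B3 → L3 miss [-]
  1 | W B3 → L3 hit [D]
  2 | R B3 → L3 hit [D]
  3 | R B5 → L1 miss [-]
  4 | R B4 → L0 miss [-]
  5 | W B7 → L3 miss wb→B3 [D]
  6 | R B7 → L3 hit [D]
  7 | R B7 → L3 hit [D]
  8 | W B7 → L3 hit [D]
  9 | W B0 → L0 miss [D]
  10 | W B6 → L2 miss [D]
  11 | W B6 → L2 hit [D]
  12 | W B1 → L1 miss [D]
  13 | R B3 → L3 miss wb→B7 [-]
  14 | W B5 → L1 miss wb→B1 [D]
  15 | W B1 → L1 miss wb→B5 [D]

WB = [3, 7, 1, 5]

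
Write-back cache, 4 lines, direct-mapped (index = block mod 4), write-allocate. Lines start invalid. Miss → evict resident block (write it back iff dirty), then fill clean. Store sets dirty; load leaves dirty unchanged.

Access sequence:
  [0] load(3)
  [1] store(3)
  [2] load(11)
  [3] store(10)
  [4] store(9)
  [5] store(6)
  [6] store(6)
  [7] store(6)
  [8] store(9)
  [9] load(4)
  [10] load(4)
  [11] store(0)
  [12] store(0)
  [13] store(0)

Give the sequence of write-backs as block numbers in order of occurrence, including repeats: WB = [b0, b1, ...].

WB = [3, 10]

0: R B3 -> L3 miss  d=-]
1: W B3 -> L3 hit  d=D]
2: R B11 -> L3 miss wb->B3  d=-]
3: W B10 -> L2 miss  d=D]
4: W B9 -> L1 miss  d=D]
5: W B6 -> L2 miss wb->B10  d=D]
6: W B6 -> L2 hit  d=D]
7: W B6 -> L2 hit  d=D]
8: W B9 -> L1 hit  d=D]
9: R B4 -> L0 miss  d=-]
10: R B4 -> L0 hit  d=-]
11: W B0 -> L0 miss  d=D]
12: W B0 -> L0 hit  d=D]
13: W B0 -> L0 hit  d=D]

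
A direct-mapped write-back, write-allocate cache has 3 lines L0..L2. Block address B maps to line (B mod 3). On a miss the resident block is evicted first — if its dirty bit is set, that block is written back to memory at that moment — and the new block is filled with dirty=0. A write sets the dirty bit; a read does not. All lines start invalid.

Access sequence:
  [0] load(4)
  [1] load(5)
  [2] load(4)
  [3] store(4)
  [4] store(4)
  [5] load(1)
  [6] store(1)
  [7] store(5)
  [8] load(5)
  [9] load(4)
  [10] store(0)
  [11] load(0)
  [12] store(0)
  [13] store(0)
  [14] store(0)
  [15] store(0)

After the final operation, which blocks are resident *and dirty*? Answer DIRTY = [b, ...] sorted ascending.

DIRTY = [0, 5]

0: R B4 -> L1 miss  d=-]
1: R B5 -> L2 miss  d=-]
2: R B4 -> L1 hit  d=-]
3: W B4 -> L1 hit  d=D]
4: W B4 -> L1 hit  d=D]
5: R B1 -> L1 miss wb->B4  d=-]
6: W B1 -> L1 hit  d=D]
7: W B5 -> L2 hit  d=D]
8: R B5 -> L2 hit  d=D]
9: R B4 -> L1 miss wb->B1  d=-]
10: W B0 -> L0 miss  d=D]
11: R B0 -> L0 hit  d=D]
12: W B0 -> L0 hit  d=D]
13: W B0 -> L0 hit  d=D]
14: W B0 -> L0 hit  d=D]
15: W B0 -> L0 hit  d=D]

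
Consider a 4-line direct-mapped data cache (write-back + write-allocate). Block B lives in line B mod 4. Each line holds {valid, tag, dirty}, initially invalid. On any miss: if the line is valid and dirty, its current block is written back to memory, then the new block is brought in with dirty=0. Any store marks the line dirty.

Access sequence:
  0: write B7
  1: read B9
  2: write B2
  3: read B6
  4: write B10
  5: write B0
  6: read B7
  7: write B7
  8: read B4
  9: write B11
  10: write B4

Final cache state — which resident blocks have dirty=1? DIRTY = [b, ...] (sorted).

0: W B7 → L3 miss [D]
1: R B9 → L1 miss [-]
2: W B2 → L2 miss [D]
3: R B6 → L2 miss wb→B2 [-]
4: W B10 → L2 miss [D]
5: W B0 → L0 miss [D]
6: R B7 → L3 hit [D]
7: W B7 → L3 hit [D]
8: R B4 → L0 miss wb→B0 [-]
9: W B11 → L3 miss wb→B7 [D]
10: W B4 → L0 hit [D]

DIRTY = [4, 10, 11]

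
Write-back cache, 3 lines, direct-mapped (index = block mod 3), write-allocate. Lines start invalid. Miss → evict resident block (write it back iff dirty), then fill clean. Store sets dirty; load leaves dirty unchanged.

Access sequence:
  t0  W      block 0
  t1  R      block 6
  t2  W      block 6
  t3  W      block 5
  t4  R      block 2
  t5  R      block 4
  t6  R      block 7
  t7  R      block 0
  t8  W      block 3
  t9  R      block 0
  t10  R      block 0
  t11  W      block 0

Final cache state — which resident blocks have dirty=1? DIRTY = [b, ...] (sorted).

0: W B0 → L0 miss [D]
1: R B6 → L0 miss wb→B0 [-]
2: W B6 → L0 hit [D]
3: W B5 → L2 miss [D]
4: R B2 → L2 miss wb→B5 [-]
5: R B4 → L1 miss [-]
6: R B7 → L1 miss [-]
7: R B0 → L0 miss wb→B6 [-]
8: W B3 → L0 miss [D]
9: R B0 → L0 miss wb→B3 [-]
10: R B0 → L0 hit [-]
11: W B0 → L0 hit [D]

DIRTY = [0]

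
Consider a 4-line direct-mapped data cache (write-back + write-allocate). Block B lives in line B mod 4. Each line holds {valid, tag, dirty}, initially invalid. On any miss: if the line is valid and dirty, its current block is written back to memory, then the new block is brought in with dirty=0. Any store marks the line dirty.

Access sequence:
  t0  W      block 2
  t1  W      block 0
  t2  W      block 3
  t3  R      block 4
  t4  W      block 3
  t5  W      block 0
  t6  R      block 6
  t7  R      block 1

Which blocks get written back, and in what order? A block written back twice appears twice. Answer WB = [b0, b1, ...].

0: W B2 -> L2 miss  d=D]
1: W B0 -> L0 miss  d=D]
2: W B3 -> L3 miss  d=D]
3: R B4 -> L0 miss wb->B0  d=-]
4: W B3 -> L3 hit  d=D]
5: W B0 -> L0 miss  d=D]
6: R B6 -> L2 miss wb->B2  d=-]
7: R B1 -> L1 miss  d=-]

WB = [0, 2]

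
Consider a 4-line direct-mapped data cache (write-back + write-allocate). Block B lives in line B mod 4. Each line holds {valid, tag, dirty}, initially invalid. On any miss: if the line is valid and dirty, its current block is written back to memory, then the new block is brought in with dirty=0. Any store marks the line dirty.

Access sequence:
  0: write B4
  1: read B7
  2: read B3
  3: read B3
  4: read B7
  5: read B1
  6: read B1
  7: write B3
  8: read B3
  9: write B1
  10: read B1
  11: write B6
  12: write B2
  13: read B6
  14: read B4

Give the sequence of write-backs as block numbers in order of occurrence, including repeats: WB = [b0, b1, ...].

0: W B4 → L0 miss [D]
1: R B7 → L3 miss [-]
2: R B3 → L3 miss [-]
3: R B3 → L3 hit [-]
4: R B7 → L3 miss [-]
5: R B1 → L1 miss [-]
6: R B1 → L1 hit [-]
7: W B3 → L3 miss [D]
8: R B3 → L3 hit [D]
9: W B1 → L1 hit [D]
10: R B1 → L1 hit [D]
11: W B6 → L2 miss [D]
12: W B2 → L2 miss wb→B6 [D]
13: R B6 → L2 miss wb→B2 [-]
14: R B4 → L0 hit [D]

WB = [6, 2]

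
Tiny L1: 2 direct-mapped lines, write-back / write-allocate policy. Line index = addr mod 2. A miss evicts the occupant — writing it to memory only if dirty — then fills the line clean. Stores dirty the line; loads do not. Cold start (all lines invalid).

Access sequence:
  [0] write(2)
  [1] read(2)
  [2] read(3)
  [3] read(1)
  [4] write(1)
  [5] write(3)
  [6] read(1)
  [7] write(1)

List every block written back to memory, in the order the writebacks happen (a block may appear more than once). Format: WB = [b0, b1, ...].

0: W B2 -> L0 miss  d=D]
1: R B2 -> L0 hit  d=D]
2: R B3 -> L1 miss  d=-]
3: R B1 -> L1 miss  d=-]
4: W B1 -> L1 hit  d=D]
5: W B3 -> L1 miss wb->B1  d=D]
6: R B1 -> L1 miss wb->B3  d=-]
7: W B1 -> L1 hit  d=D]

WB = [1, 3]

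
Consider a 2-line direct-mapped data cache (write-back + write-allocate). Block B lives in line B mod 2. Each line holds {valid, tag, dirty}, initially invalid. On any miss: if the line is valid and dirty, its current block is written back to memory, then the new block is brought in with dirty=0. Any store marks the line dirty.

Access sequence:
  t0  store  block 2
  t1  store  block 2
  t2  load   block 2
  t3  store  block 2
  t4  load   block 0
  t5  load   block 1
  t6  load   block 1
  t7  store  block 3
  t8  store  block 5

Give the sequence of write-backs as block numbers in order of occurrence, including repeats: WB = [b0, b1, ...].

0: W B2 → L0 miss [D]
1: W B2 → L0 hit [D]
2: R B2 → L0 hit [D]
3: W B2 → L0 hit [D]
4: R B0 → L0 miss wb→B2 [-]
5: R B1 → L1 miss [-]
6: R B1 → L1 hit [-]
7: W B3 → L1 miss [D]
8: W B5 → L1 miss wb→B3 [D]

WB = [2, 3]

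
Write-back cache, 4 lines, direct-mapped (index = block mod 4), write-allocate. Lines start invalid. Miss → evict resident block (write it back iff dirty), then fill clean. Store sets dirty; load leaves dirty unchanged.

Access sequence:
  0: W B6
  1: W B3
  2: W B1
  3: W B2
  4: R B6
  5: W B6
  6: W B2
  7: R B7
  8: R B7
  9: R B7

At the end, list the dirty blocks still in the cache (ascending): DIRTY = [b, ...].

DIRTY = [1, 2]

0: W B6 → L2 miss [D]
1: W B3 → L3 miss [D]
2: W B1 → L1 miss [D]
3: W B2 → L2 miss wb→B6 [D]
4: R B6 → L2 miss wb→B2 [-]
5: W B6 → L2 hit [D]
6: W B2 → L2 miss wb→B6 [D]
7: R B7 → L3 miss wb→B3 [-]
8: R B7 → L3 hit [-]
9: R B7 → L3 hit [-]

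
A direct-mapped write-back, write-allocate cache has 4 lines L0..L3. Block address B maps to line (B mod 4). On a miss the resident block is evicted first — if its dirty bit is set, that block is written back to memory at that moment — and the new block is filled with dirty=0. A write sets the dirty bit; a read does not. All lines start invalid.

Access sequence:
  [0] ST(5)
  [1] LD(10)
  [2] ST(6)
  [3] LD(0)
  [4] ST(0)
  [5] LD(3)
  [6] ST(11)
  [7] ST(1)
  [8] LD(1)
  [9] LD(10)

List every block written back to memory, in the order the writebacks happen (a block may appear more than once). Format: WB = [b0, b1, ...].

0: W B5 -> L1 miss  d=D]
1: R B10 -> L2 miss  d=-]
2: W B6 -> L2 miss  d=D]
3: R B0 -> L0 miss  d=-]
4: W B0 -> L0 hit  d=D]
5: R B3 -> L3 miss  d=-]
6: W B11 -> L3 miss  d=D]
7: W B1 -> L1 miss wb->B5  d=D]
8: R B1 -> L1 hit  d=D]
9: R B10 -> L2 miss wb->B6  d=-]

WB = [5, 6]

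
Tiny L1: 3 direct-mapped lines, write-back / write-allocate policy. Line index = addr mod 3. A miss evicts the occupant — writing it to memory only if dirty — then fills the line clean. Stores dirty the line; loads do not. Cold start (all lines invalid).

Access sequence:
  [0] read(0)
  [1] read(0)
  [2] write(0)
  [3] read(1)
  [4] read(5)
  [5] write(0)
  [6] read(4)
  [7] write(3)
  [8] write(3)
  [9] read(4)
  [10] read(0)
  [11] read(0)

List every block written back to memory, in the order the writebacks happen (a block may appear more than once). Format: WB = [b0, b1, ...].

WB = [0, 3]

  0 | R B0 → L0 miss [-]
  1 | R B0 → L0 hit [-]
  2 | W B0 → L0 hit [D]
  3 | R B1 → L1 miss [-]
  4 | R B5 → L2 miss [-]
  5 | W B0 → L0 hit [D]
  6 | R B4 → L1 miss [-]
  7 | W B3 → L0 miss wb→B0 [D]
  8 | W B3 → L0 hit [D]
  9 | R B4 → L1 hit [-]
  10 | R B0 → L0 miss wb→B3 [-]
  11 | R B0 → L0 hit [-]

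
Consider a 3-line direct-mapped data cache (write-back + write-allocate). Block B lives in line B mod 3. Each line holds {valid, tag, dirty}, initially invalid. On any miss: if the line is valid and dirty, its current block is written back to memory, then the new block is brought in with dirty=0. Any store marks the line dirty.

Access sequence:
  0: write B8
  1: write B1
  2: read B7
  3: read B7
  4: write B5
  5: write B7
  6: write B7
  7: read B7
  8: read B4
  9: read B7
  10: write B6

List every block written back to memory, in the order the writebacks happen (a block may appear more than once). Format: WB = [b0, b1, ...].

WB = [1, 8, 7]

  0 | W B8 → L2 miss [D]
  1 | W B1 → L1 miss [D]
  2 | R B7 → L1 miss wb→B1 [-]
  3 | R B7 → L1 hit [-]
  4 | W B5 → L2 miss wb→B8 [D]
  5 | W B7 → L1 hit [D]
  6 | W B7 → L1 hit [D]
  7 | R B7 → L1 hit [D]
  8 | R B4 → L1 miss wb→B7 [-]
  9 | R B7 → L1 miss [-]
  10 | W B6 → L0 miss [D]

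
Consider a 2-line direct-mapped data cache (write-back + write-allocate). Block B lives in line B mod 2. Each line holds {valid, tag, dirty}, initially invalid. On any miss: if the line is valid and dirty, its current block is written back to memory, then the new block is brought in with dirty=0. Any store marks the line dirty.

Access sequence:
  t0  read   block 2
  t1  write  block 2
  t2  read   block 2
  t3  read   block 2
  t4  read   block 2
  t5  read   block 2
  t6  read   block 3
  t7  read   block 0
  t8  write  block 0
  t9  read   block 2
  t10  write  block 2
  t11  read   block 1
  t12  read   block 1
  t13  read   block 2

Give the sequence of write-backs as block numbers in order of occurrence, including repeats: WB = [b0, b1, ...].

WB = [2, 0]

  0 | R B2 → L0 miss [-]
  1 | W B2 → L0 hit [D]
  2 | R B2 → L0 hit [D]
  3 | R B2 → L0 hit [D]
  4 | R B2 → L0 hit [D]
  5 | R B2 → L0 hit [D]
  6 | R B3 → L1 miss [-]
  7 | R B0 → L0 miss wb→B2 [-]
  8 | W B0 → L0 hit [D]
  9 | R B2 → L0 miss wb→B0 [-]
  10 | W B2 → L0 hit [D]
  11 | R B1 → L1 miss [-]
  12 | R B1 → L1 hit [-]
  13 | R B2 → L0 hit [D]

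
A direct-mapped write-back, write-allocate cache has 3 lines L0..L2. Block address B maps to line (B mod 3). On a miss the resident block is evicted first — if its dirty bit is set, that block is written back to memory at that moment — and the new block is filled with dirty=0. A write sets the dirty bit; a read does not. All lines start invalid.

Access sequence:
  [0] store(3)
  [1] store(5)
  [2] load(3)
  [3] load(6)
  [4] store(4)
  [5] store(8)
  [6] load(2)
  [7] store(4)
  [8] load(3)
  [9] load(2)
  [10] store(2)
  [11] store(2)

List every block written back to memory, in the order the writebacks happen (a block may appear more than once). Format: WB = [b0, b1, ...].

0: W B3 -> L0 miss  d=D]
1: W B5 -> L2 miss  d=D]
2: R B3 -> L0 hit  d=D]
3: R B6 -> L0 miss wb->B3  d=-]
4: W B4 -> L1 miss  d=D]
5: W B8 -> L2 miss wb->B5  d=D]
6: R B2 -> L2 miss wb->B8  d=-]
7: W B4 -> L1 hit  d=D]
8: R B3 -> L0 miss  d=-]
9: R B2 -> L2 hit  d=-]
10: W B2 -> L2 hit  d=D]
11: W B2 -> L2 hit  d=D]

WB = [3, 5, 8]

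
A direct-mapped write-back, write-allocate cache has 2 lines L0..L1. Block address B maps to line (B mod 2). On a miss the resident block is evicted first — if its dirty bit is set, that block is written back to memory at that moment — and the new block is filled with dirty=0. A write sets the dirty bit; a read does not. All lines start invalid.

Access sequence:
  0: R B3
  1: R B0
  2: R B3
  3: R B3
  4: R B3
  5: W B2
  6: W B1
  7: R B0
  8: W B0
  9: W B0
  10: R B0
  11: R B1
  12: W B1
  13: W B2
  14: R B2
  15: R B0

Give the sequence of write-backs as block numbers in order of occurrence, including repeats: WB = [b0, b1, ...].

WB = [2, 0, 2]

0: R B3 → L1 miss [-]
1: R B0 → L0 miss [-]
2: R B3 → L1 hit [-]
3: R B3 → L1 hit [-]
4: R B3 → L1 hit [-]
5: W B2 → L0 miss [D]
6: W B1 → L1 miss [D]
7: R B0 → L0 miss wb→B2 [-]
8: W B0 → L0 hit [D]
9: W B0 → L0 hit [D]
10: R B0 → L0 hit [D]
11: R B1 → L1 hit [D]
12: W B1 → L1 hit [D]
13: W B2 → L0 miss wb→B0 [D]
14: R B2 → L0 hit [D]
15: R B0 → L0 miss wb→B2 [-]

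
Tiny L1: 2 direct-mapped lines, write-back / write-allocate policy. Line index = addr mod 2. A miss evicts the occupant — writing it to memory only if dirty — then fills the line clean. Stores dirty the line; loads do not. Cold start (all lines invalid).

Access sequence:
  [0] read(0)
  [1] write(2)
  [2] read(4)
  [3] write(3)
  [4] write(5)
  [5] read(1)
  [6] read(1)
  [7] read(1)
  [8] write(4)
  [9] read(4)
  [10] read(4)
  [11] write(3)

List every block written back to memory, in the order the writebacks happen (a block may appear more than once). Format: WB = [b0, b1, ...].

0: R B0 → L0 miss [-]
1: W B2 → L0 miss [D]
2: R B4 → L0 miss wb→B2 [-]
3: W B3 → L1 miss [D]
4: W B5 → L1 miss wb→B3 [D]
5: R B1 → L1 miss wb→B5 [-]
6: R B1 → L1 hit [-]
7: R B1 → L1 hit [-]
8: W B4 → L0 hit [D]
9: R B4 → L0 hit [D]
10: R B4 → L0 hit [D]
11: W B3 → L1 miss [D]

WB = [2, 3, 5]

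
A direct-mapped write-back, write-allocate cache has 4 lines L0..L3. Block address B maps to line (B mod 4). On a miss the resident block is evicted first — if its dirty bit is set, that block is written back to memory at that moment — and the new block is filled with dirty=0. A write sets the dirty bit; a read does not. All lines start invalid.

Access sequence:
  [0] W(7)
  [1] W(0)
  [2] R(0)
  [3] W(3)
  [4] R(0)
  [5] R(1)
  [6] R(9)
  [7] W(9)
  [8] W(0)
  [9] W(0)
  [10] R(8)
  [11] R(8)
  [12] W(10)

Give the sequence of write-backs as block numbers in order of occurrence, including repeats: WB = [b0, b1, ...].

WB = [7, 0]

0: W B7 → L3 miss [D]
1: W B0 → L0 miss [D]
2: R B0 → L0 hit [D]
3: W B3 → L3 miss wb→B7 [D]
4: R B0 → L0 hit [D]
5: R B1 → L1 miss [-]
6: R B9 → L1 miss [-]
7: W B9 → L1 hit [D]
8: W B0 → L0 hit [D]
9: W B0 → L0 hit [D]
10: R B8 → L0 miss wb→B0 [-]
11: R B8 → L0 hit [-]
12: W B10 → L2 miss [D]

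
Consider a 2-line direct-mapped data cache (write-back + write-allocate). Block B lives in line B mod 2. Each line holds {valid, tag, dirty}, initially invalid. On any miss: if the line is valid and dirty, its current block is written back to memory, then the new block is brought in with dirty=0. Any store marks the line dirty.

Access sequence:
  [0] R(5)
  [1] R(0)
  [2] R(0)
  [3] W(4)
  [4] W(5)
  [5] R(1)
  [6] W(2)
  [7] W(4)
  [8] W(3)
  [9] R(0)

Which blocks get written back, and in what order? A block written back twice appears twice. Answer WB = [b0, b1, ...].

WB = [5, 4, 2, 4]

0: R B5 -> L1 miss  d=-]
1: R B0 -> L0 miss  d=-]
2: R B0 -> L0 hit  d=-]
3: W B4 -> L0 miss  d=D]
4: W B5 -> L1 hit  d=D]
5: R B1 -> L1 miss wb->B5  d=-]
6: W B2 -> L0 miss wb->B4  d=D]
7: W B4 -> L0 miss wb->B2  d=D]
8: W B3 -> L1 miss  d=D]
9: R B0 -> L0 miss wb->B4  d=-]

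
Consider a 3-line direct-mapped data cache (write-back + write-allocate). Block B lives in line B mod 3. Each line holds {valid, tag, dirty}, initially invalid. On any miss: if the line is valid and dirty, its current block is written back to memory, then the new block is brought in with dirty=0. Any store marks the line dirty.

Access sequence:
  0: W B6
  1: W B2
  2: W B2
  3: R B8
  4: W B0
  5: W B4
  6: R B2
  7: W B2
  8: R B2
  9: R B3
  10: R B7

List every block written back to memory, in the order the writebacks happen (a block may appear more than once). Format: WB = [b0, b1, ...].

  0 | W B6 → L0 miss [D]
  1 | W B2 → L2 miss [D]
  2 | W B2 → L2 hit [D]
  3 | R B8 → L2 miss wb→B2 [-]
  4 | W B0 → L0 miss wb→B6 [D]
  5 | W B4 → L1 miss [D]
  6 | R B2 → L2 miss [-]
  7 | W B2 → L2 hit [D]
  8 | R B2 → L2 hit [D]
  9 | R B3 → L0 miss wb→B0 [-]
  10 | R B7 → L1 miss wb→B4 [-]

WB = [2, 6, 0, 4]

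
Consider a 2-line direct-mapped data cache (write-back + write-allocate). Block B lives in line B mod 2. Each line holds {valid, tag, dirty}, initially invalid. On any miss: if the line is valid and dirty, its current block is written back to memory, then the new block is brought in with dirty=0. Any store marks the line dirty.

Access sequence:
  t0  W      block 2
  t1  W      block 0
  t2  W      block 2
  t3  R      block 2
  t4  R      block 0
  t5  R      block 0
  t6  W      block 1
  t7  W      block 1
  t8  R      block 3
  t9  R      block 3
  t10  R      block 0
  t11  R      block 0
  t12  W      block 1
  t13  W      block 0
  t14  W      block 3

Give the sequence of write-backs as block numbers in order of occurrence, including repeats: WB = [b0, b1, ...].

0: W B2 -> L0 miss  d=D]
1: W B0 -> L0 miss wb->B2  d=D]
2: W B2 -> L0 miss wb->B0  d=D]
3: R B2 -> L0 hit  d=D]
4: R B0 -> L0 miss wb->B2  d=-]
5: R B0 -> L0 hit  d=-]
6: W B1 -> L1 miss  d=D]
7: W B1 -> L1 hit  d=D]
8: R B3 -> L1 miss wb->B1  d=-]
9: R B3 -> L1 hit  d=-]
10: R B0 -> L0 hit  d=-]
11: R B0 -> L0 hit  d=-]
12: W B1 -> L1 miss  d=D]
13: W B0 -> L0 hit  d=D]
14: W B3 -> L1 miss wb->B1  d=D]

WB = [2, 0, 2, 1, 1]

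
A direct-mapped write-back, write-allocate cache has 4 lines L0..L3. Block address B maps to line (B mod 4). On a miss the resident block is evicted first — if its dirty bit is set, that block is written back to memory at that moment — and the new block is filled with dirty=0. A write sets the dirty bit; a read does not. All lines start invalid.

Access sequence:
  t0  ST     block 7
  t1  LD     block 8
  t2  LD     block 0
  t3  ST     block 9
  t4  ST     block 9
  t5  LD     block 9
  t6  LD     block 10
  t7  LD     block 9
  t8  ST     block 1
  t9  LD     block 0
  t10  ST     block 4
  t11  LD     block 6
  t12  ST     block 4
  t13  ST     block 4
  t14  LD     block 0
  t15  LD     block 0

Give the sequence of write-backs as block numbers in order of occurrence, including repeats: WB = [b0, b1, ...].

WB = [9, 4]

  0 | W B7 → L3 miss [D]
  1 | R B8 → L0 miss [-]
  2 | R B0 → L0 miss [-]
  3 | W B9 → L1 miss [D]
  4 | W B9 → L1 hit [D]
  5 | R B9 → L1 hit [D]
  6 | R B10 → L2 miss [-]
  7 | R B9 → L1 hit [D]
  8 | W B1 → L1 miss wb→B9 [D]
  9 | R B0 → L0 hit [-]
  10 | W B4 → L0 miss [D]
  11 | R B6 → L2 miss [-]
  12 | W B4 → L0 hit [D]
  13 | W B4 → L0 hit [D]
  14 | R B0 → L0 miss wb→B4 [-]
  15 | R B0 → L0 hit [-]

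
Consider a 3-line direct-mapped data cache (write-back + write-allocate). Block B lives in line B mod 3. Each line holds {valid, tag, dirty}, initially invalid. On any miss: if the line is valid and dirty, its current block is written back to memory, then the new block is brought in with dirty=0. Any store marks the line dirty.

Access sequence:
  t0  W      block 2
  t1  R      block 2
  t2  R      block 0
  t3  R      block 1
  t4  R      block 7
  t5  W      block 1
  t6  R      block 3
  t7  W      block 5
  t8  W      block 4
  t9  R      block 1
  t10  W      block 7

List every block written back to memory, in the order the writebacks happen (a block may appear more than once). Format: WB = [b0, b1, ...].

  0 | W B2 → L2 miss [D]
  1 | R B2 → L2 hit [D]
  2 | R B0 → L0 miss [-]
  3 | R B1 → L1 miss [-]
  4 | R B7 → L1 miss [-]
  5 | W B1 → L1 miss [D]
  6 | R B3 → L0 miss [-]
  7 | W B5 → L2 miss wb→B2 [D]
  8 | W B4 → L1 miss wb→B1 [D]
  9 | R B1 → L1 miss wb→B4 [-]
  10 | W B7 → L1 miss [D]

WB = [2, 1, 4]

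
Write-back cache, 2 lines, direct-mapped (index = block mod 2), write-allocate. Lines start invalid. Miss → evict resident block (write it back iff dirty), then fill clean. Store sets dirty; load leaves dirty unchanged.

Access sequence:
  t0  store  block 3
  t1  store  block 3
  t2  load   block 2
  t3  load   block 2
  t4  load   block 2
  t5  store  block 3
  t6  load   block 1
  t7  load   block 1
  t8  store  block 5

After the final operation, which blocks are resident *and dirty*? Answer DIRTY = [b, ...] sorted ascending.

0: W B3 → L1 miss [D]
1: W B3 → L1 hit [D]
2: R B2 → L0 miss [-]
3: R B2 → L0 hit [-]
4: R B2 → L0 hit [-]
5: W B3 → L1 hit [D]
6: R B1 → L1 miss wb→B3 [-]
7: R B1 → L1 hit [-]
8: W B5 → L1 miss [D]

DIRTY = [5]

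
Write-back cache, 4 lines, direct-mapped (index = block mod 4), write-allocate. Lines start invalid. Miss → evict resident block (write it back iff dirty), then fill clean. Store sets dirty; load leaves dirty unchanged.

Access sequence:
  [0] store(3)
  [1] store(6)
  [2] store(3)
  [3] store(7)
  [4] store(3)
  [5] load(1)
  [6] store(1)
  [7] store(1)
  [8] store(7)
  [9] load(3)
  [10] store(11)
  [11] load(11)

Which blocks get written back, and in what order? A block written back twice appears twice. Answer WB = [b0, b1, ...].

0: W B3 → L3 miss [D]
1: W B6 → L2 miss [D]
2: W B3 → L3 hit [D]
3: W B7 → L3 miss wb→B3 [D]
4: W B3 → L3 miss wb→B7 [D]
5: R B1 → L1 miss [-]
6: W B1 → L1 hit [D]
7: W B1 → L1 hit [D]
8: W B7 → L3 miss wb→B3 [D]
9: R B3 → L3 miss wb→B7 [-]
10: W B11 → L3 miss [D]
11: R B11 → L3 hit [D]

WB = [3, 7, 3, 7]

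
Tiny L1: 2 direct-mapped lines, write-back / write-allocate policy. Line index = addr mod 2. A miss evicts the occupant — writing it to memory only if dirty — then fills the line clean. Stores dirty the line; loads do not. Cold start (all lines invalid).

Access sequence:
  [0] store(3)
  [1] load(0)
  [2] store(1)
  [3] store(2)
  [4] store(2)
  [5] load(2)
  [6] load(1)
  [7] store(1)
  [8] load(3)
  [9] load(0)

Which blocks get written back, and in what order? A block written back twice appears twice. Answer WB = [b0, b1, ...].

  0 | W B3 → L1 miss [D]
  1 | R B0 → L0 miss [-]
  2 | W B1 → L1 miss wb→B3 [D]
  3 | W B2 → L0 miss [D]
  4 | W B2 → L0 hit [D]
  5 | R B2 → L0 hit [D]
  6 | R B1 → L1 hit [D]
  7 | W B1 → L1 hit [D]
  8 | R B3 → L1 miss wb→B1 [-]
  9 | R B0 → L0 miss wb→B2 [-]

WB = [3, 1, 2]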